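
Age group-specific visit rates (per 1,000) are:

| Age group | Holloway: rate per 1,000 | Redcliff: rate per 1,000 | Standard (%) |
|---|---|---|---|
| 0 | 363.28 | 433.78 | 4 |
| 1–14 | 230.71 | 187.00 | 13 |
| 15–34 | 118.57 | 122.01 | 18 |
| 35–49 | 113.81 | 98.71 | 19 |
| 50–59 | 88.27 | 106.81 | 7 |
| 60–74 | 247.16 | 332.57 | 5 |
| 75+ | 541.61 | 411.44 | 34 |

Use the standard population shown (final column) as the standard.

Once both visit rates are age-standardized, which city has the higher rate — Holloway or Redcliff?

Holloway

Standard weights: 0.04, 0.13, 0.18, 0.19, 0.07, 0.05, 0.34.
Holloway: 0.0400×363.28 + 0.1300×230.71 + 0.1800×118.57 + 0.1900×113.81 + 0.0700×88.27 + 0.0500×247.16 + 0.3400×541.61 = 290.1743 per 1,000.
Redcliff: 0.0400×433.78 + 0.1300×187.00 + 0.1800×122.01 + 0.1900×98.71 + 0.0700×106.81 + 0.0500×332.57 + 0.3400×411.44 = 246.3727 per 1,000.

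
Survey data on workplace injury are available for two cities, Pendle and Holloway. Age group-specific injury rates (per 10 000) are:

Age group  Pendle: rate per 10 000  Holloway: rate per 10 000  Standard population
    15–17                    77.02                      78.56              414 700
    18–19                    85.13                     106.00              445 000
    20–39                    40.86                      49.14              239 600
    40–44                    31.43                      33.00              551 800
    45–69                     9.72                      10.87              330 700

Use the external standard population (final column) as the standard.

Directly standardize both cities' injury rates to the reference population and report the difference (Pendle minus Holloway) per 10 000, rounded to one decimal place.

Standard total = 1 981 800; weights = 0.2093, 0.2245, 0.1209, 0.2784, 0.1669.
Pendle: 0.2093×77.02 + 0.2245×85.13 + 0.1209×40.86 + 0.2784×31.43 + 0.1669×9.72 = 50.5453 per 10 000.
Holloway: 0.2093×78.56 + 0.2245×106.00 + 0.1209×49.14 + 0.2784×33.00 + 0.1669×10.87 = 57.1838 per 10 000.
Difference = 50.5453 − 57.1838 = -6.6386.

-6.6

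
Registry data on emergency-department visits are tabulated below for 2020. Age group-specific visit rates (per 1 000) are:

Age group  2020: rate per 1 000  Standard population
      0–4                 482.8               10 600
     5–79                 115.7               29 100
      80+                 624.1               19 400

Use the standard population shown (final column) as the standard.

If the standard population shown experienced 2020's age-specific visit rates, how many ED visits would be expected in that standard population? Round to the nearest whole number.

Expected ED visits = Σ (standard pop × age-specific rate ÷ 1 000)
= 10 600×482.8/1 000 + 29 100×115.7/1 000 + 19 400×624.1/1 000
= 5117.68 + 3366.87 + 12107.54 = 20592.09.

20592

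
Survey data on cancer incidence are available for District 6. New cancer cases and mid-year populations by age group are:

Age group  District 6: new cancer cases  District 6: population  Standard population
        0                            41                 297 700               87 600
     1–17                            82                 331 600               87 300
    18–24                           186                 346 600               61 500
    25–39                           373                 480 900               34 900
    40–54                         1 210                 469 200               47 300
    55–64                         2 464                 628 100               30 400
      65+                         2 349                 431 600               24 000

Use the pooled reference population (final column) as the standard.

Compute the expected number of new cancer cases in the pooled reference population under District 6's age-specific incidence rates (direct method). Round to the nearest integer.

466

Age-specific rates per 100 000 for District 6: 13.77, 24.73, 53.66, 77.56, 257.89, 392.29, 544.25.
Expected new cancer cases = Σ (standard pop × age-specific rate ÷ 100 000)
= 87 600×13.77/100 000 + 87 300×24.73/100 000 + 61 500×53.66/100 000 + 34 900×77.56/100 000 + 47 300×257.89/100 000 + 30 400×392.29/100 000 + 24 000×544.25/100 000
= 12.06 + 21.59 + 33.00 + 27.07 + 121.98 + 119.26 + 130.62 = 465.58.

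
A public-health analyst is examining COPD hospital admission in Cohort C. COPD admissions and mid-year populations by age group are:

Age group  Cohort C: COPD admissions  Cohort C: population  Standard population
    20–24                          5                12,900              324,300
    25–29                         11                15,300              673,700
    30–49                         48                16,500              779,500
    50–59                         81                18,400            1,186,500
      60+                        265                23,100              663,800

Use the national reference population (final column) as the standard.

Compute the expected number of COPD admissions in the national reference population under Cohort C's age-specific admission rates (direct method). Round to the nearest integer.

15716

Age-specific rates per 10,000 for Cohort C: 3.88, 7.19, 29.09, 44.02, 114.72.
Expected COPD admissions = Σ (standard pop × age-specific rate ÷ 10,000)
= 324,300×3.88/10,000 + 673,700×7.19/10,000 + 779,500×29.09/10,000 + 1,186,500×44.02/10,000 + 663,800×114.72/10,000
= 125.70 + 484.36 + 2267.64 + 5223.18 + 7615.02 = 15715.89.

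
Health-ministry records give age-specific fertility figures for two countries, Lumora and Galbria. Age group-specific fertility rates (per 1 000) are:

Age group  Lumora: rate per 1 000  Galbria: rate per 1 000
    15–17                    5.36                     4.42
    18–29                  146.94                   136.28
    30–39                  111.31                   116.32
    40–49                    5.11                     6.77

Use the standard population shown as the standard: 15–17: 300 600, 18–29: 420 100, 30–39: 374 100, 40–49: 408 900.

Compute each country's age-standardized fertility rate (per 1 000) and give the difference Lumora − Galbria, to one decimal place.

1.5

Standard total = 1 503 700; weights = 0.1999, 0.2794, 0.2488, 0.2719.
Lumora: 0.1999×5.36 + 0.2794×146.94 + 0.2488×111.31 + 0.2719×5.11 = 71.2052 per 1 000.
Galbria: 0.1999×4.42 + 0.2794×136.28 + 0.2488×116.32 + 0.2719×6.77 = 69.7369 per 1 000.
Difference = 71.2052 − 69.7369 = 1.4683.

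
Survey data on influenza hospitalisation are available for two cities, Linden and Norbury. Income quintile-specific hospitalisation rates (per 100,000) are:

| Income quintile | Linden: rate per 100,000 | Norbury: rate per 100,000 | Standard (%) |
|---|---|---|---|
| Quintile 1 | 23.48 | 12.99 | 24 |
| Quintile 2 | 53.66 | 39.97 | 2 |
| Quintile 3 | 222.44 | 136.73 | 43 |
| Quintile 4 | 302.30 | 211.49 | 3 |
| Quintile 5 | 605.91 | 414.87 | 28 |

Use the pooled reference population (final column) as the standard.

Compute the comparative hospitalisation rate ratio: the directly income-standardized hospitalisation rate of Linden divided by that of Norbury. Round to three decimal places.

Standard weights: 0.24, 0.02, 0.43, 0.03, 0.28.
Linden: 0.2400×23.48 + 0.0200×53.66 + 0.4300×222.44 + 0.0300×302.30 + 0.2800×605.91 = 281.0814 per 100,000.
Norbury: 0.2400×12.99 + 0.0200×39.97 + 0.4300×136.73 + 0.0300×211.49 + 0.2800×414.87 = 185.2192 per 100,000.
Ratio = 281.0814 ÷ 185.2192 = 1.51756.

1.518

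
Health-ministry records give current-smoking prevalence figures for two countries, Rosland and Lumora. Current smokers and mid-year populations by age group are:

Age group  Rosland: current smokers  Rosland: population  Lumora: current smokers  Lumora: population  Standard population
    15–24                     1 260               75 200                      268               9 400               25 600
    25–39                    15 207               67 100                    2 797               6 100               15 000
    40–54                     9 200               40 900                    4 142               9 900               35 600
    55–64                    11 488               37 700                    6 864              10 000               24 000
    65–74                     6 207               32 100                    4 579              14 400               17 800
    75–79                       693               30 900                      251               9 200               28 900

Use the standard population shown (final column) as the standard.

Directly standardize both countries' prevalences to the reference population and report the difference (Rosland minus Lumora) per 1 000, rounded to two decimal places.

Age-specific rates per 1 000 for Rosland: 16.755, 226.632, 224.939, 304.721, 193.364, 22.427.
For Lumora: 28.511, 458.525, 418.384, 686.400, 317.986, 27.283.
Standard total = 146 900; weights = 0.1743, 0.1021, 0.2423, 0.1634, 0.1212, 0.1967.
Rosland: 0.1743×16.755 + 0.1021×226.632 + 0.2423×224.939 + 0.1634×304.721 + 0.1212×193.364 + 0.1967×22.427 = 158.2001 per 1 000.
Lumora: 0.1743×28.511 + 0.1021×458.525 + 0.2423×418.384 + 0.1634×686.400 + 0.1212×317.986 + 0.1967×27.283 = 309.2201 per 1 000.
Difference = 158.2001 − 309.2201 = -151.0200.

-151.02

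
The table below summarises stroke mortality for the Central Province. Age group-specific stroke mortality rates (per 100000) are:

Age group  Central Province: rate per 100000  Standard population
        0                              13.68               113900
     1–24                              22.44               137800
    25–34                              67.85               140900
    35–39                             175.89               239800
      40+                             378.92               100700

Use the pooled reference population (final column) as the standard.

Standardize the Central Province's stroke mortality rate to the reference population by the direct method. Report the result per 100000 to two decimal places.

128.97

Standard total = 733100; weights = 0.1554, 0.1880, 0.1922, 0.3271, 0.1374.
Standardized rate: 0.1554×13.68 + 0.1880×22.44 + 0.1922×67.85 + 0.3271×175.89 + 0.1374×378.92 = 128.9676 per 100000.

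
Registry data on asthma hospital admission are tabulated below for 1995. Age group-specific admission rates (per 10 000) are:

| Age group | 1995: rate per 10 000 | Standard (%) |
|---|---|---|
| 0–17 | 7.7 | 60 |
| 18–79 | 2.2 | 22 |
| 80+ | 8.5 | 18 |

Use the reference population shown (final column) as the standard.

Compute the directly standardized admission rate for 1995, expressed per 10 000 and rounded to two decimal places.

6.63

Standard weights: 0.60, 0.22, 0.18.
Standardized rate: 0.6000×7.7 + 0.2200×2.2 + 0.1800×8.5 = 6.6340 per 10 000.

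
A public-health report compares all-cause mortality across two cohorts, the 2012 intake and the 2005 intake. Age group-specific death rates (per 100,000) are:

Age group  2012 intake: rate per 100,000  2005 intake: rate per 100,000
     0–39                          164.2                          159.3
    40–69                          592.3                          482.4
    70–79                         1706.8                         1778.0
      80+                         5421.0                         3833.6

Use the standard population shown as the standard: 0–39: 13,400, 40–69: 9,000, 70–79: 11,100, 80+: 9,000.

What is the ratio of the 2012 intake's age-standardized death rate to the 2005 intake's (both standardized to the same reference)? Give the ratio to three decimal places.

1.240

Standard total = 42,500; weights = 0.3153, 0.2118, 0.2612, 0.2118.
The 2012 intake: 0.3153×164.2 + 0.2118×592.3 + 0.2612×1706.8 + 0.2118×5421.0 = 1770.9520 per 100,000.
The 2005 intake: 0.3153×159.3 + 0.2118×482.4 + 0.2612×1778.0 + 0.2118×3833.6 = 1428.5746 per 100,000.
Ratio = 1770.9520 ÷ 1428.5746 = 1.23966.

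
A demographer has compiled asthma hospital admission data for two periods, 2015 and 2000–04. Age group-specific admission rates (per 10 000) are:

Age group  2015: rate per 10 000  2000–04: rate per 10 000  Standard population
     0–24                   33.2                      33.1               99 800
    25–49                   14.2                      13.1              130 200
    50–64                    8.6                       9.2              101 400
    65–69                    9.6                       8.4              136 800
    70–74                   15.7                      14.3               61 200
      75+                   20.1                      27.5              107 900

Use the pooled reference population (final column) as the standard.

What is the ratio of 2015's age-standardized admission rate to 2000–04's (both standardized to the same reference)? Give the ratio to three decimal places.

0.958

Standard total = 637 300; weights = 0.1566, 0.2043, 0.1591, 0.2147, 0.0960, 0.1693.
2015: 0.1566×33.2 + 0.2043×14.2 + 0.1591×8.6 + 0.2147×9.6 + 0.0960×15.7 + 0.1693×20.1 = 16.4399 per 10 000.
2000–04: 0.1566×33.1 + 0.2043×13.1 + 0.1591×9.2 + 0.2147×8.4 + 0.0960×14.3 + 0.1693×27.5 = 17.1558 per 10 000.
Ratio = 16.4399 ÷ 17.1558 = 0.95827.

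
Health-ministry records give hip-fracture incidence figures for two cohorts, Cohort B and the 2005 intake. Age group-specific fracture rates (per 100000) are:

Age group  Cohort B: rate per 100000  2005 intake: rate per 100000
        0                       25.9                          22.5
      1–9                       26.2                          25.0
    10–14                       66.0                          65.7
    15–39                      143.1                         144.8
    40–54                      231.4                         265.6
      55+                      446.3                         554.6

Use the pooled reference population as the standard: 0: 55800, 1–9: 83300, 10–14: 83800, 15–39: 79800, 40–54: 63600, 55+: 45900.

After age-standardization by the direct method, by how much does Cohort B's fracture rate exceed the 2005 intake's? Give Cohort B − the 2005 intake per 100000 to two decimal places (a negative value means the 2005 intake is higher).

Standard total = 412200; weights = 0.1354, 0.2021, 0.2033, 0.1936, 0.1543, 0.1114.
Cohort B: 0.1354×25.9 + 0.2021×26.2 + 0.2033×66.0 + 0.1936×143.1 + 0.1543×231.4 + 0.1114×446.3 = 135.3228 per 100000.
The 2005 intake: 0.1354×22.5 + 0.2021×25.0 + 0.2033×65.7 + 0.1936×144.8 + 0.1543×265.6 + 0.1114×554.6 = 152.2246 per 100000.
Difference = 135.3228 − 152.2246 = -16.9018.

-16.90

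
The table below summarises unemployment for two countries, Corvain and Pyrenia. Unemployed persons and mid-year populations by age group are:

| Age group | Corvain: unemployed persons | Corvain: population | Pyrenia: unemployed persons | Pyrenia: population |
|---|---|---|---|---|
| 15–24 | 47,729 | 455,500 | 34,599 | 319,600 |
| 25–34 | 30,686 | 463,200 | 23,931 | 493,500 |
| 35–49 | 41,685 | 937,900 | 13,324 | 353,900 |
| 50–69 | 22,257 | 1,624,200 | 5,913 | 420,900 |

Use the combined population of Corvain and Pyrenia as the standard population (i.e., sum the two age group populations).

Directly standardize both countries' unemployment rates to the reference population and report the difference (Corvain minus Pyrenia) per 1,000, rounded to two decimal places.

4.41

Age-specific rates per 1,000 for Corvain: 104.784, 66.248, 44.445, 13.703.
For Pyrenia: 108.257, 48.492, 37.649, 14.048.
Combined standard total = 5,068,700; weights = 0.1529, 0.1887, 0.2549, 0.4035.
Corvain: 0.1529×104.784 + 0.1887×66.248 + 0.2549×44.445 + 0.4035×13.703 = 45.3836 per 1,000.
Pyrenia: 0.1529×108.257 + 0.1887×48.492 + 0.2549×37.649 + 0.4035×14.048 = 40.9707 per 1,000.
Difference = 45.3836 − 40.9707 = 4.4129.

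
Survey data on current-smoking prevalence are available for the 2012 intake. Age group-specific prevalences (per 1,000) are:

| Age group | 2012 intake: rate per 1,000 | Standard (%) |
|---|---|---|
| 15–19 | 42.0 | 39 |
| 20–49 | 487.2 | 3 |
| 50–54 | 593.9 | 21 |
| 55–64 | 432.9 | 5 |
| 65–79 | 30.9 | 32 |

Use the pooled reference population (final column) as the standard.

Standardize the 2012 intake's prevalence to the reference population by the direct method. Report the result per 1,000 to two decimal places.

187.25

Standard weights: 0.39, 0.03, 0.21, 0.05, 0.32.
Standardized rate: 0.3900×42.0 + 0.0300×487.2 + 0.2100×593.9 + 0.0500×432.9 + 0.3200×30.9 = 187.2480 per 1,000.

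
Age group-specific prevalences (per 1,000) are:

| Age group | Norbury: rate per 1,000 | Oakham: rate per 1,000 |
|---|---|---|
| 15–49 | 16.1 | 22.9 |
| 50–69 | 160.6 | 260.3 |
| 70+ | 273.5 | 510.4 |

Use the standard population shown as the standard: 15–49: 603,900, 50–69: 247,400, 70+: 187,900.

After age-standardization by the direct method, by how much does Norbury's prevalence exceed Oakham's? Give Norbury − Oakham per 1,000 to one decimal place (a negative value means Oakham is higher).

Standard total = 1,039,200; weights = 0.5811, 0.2381, 0.1808.
Norbury: 0.5811×16.1 + 0.2381×160.6 + 0.1808×273.5 = 97.0418 per 1,000.
Oakham: 0.5811×22.9 + 0.2381×260.3 + 0.1808×510.4 = 167.5632 per 1,000.
Difference = 97.0418 − 167.5632 = -70.5214.

-70.5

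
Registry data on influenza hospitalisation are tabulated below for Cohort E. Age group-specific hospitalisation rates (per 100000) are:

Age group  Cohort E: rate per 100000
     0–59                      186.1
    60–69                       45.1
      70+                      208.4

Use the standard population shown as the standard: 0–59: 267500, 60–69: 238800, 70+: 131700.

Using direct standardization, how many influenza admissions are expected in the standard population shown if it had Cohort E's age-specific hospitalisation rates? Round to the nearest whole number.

Expected influenza admissions = Σ (standard pop × age-specific rate ÷ 100000)
= 267500×186.1/100000 + 238800×45.1/100000 + 131700×208.4/100000
= 497.82 + 107.70 + 274.46 = 879.98.

880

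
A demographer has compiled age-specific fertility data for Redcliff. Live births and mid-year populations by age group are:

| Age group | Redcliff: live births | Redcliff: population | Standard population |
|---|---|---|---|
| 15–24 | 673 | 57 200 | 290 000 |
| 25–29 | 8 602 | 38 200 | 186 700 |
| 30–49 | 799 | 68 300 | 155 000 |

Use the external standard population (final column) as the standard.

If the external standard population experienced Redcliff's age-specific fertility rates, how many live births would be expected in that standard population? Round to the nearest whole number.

Age-specific rates per 1 000 for Redcliff: 11.766, 225.183, 11.698.
Expected live births = Σ (standard pop × age-specific rate ÷ 1 000)
= 290 000×11.766/1 000 + 186 700×225.183/1 000 + 155 000×11.698/1 000
= 3412.06 + 42041.71 + 1813.25 = 47267.03.

47267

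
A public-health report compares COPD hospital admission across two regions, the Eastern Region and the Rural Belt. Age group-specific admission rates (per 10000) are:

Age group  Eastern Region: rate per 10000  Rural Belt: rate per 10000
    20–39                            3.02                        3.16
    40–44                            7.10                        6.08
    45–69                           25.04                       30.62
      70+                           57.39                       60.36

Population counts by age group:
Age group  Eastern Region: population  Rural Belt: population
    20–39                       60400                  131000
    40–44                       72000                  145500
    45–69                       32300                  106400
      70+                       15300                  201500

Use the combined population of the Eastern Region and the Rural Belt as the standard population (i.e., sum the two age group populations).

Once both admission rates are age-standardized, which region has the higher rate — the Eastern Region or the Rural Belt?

Rural Belt

Combined standard total = 764400; weights = 0.2504, 0.2845, 0.1814, 0.2836.
The Eastern Region: 0.2504×3.02 + 0.2845×7.10 + 0.1814×25.04 + 0.2836×57.39 = 23.5969 per 10000.
The Rural Belt: 0.2504×3.16 + 0.2845×6.08 + 0.1814×30.62 + 0.2836×60.36 = 25.1966 per 10000.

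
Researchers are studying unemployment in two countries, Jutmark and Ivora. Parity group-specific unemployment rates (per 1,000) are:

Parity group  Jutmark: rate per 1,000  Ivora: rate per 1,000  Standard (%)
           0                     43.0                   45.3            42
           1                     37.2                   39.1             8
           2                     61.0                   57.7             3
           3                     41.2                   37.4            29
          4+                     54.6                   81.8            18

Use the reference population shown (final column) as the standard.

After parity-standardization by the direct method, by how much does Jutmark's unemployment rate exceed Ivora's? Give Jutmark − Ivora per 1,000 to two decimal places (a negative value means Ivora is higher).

Standard weights: 0.42, 0.08, 0.03, 0.29, 0.18.
Jutmark: 0.4200×43.0 + 0.0800×37.2 + 0.0300×61.0 + 0.2900×41.2 + 0.1800×54.6 = 44.6420 per 1,000.
Ivora: 0.4200×45.3 + 0.0800×39.1 + 0.0300×57.7 + 0.2900×37.4 + 0.1800×81.8 = 49.4550 per 1,000.
Difference = 44.6420 − 49.4550 = -4.8130.

-4.81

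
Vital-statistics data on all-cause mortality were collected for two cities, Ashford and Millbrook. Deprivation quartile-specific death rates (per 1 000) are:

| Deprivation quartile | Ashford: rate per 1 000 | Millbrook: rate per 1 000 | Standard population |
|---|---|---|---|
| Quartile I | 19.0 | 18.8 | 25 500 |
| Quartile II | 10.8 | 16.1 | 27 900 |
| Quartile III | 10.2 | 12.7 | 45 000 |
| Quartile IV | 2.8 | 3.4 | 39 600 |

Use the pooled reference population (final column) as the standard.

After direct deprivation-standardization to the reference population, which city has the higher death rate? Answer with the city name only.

Millbrook

Standard total = 138 000; weights = 0.1848, 0.2022, 0.3261, 0.2870.
Ashford: 0.1848×19.0 + 0.2022×10.8 + 0.3261×10.2 + 0.2870×2.8 = 9.8239 per 1 000.
Millbrook: 0.1848×18.8 + 0.2022×16.1 + 0.3261×12.7 + 0.2870×3.4 = 11.8459 per 1 000.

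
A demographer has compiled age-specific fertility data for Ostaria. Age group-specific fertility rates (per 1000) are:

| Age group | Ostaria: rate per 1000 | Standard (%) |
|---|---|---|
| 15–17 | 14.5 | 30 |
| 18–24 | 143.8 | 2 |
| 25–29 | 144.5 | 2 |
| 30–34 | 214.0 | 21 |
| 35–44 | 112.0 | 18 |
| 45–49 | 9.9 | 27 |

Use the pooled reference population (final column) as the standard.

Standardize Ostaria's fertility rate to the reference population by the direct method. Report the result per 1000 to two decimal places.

77.89

Standard weights: 0.30, 0.02, 0.02, 0.21, 0.18, 0.27.
Standardized rate: 0.3000×14.5 + 0.0200×143.8 + 0.0200×144.5 + 0.2100×214.0 + 0.1800×112.0 + 0.2700×9.9 = 77.8890 per 1000.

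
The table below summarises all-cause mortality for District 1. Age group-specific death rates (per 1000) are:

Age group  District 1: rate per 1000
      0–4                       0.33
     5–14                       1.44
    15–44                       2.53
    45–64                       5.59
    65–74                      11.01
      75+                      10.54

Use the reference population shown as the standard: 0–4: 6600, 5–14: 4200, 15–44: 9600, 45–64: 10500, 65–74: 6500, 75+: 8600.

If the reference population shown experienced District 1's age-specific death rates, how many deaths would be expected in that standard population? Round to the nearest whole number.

253

Expected deaths = Σ (standard pop × age-specific rate ÷ 1000)
= 6600×0.33/1000 + 4200×1.44/1000 + 9600×2.53/1000 + 10500×5.59/1000 + 6500×11.01/1000 + 8600×10.54/1000
= 2.18 + 6.05 + 24.29 + 58.70 + 71.56 + 90.64 = 253.42.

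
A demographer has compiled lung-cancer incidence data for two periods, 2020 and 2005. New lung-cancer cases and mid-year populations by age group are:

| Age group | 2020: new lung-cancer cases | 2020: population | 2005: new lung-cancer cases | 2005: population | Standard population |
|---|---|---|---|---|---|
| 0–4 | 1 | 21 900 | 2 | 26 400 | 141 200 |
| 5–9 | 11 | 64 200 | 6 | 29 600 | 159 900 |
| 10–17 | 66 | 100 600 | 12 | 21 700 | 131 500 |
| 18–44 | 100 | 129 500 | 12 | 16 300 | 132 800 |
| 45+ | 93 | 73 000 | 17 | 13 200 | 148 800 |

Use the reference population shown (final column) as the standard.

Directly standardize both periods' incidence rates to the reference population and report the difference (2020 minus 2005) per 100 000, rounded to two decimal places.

Age-specific rates per 100 000 for 2020: 4.57, 17.13, 65.61, 77.22, 127.40.
For 2005: 7.58, 20.27, 55.30, 73.62, 128.79.
Standard total = 714 200; weights = 0.1977, 0.2239, 0.1841, 0.1859, 0.2083.
2020: 0.1977×4.57 + 0.2239×17.13 + 0.1841×65.61 + 0.1859×77.22 + 0.2083×127.40 = 57.7195 per 100 000.
2005: 0.1977×7.58 + 0.2239×20.27 + 0.1841×55.30 + 0.1859×73.62 + 0.2083×128.79 = 56.7392 per 100 000.
Difference = 57.7195 − 56.7392 = 0.9803.

0.98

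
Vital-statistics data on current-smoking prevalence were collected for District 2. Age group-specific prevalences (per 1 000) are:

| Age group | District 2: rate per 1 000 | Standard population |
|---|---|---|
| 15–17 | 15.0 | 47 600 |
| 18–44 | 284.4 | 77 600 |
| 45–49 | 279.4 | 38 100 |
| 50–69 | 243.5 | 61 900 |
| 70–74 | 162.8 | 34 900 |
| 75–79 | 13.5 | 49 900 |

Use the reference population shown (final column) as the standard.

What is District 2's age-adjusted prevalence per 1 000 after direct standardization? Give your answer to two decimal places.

176.96

Standard total = 310 000; weights = 0.1535, 0.2503, 0.1229, 0.1997, 0.1126, 0.1610.
Standardized rate: 0.1535×15.0 + 0.2503×284.4 + 0.1229×279.4 + 0.1997×243.5 + 0.1126×162.8 + 0.1610×13.5 = 176.9568 per 1 000.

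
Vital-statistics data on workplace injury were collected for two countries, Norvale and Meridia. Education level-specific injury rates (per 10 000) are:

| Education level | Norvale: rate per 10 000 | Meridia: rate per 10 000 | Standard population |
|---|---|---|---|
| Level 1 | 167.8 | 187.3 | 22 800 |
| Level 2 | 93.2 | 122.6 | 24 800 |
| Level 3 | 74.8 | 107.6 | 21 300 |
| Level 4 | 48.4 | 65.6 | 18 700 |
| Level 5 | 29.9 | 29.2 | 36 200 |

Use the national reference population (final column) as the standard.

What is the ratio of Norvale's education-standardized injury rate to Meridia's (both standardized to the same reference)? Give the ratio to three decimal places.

0.818

Standard total = 123 800; weights = 0.1842, 0.2003, 0.1721, 0.1511, 0.2924.
Norvale: 0.1842×167.8 + 0.2003×93.2 + 0.1721×74.8 + 0.1511×48.4 + 0.2924×29.9 = 78.4968 per 10 000.
Meridia: 0.1842×187.3 + 0.2003×122.6 + 0.1721×107.6 + 0.1511×65.6 + 0.2924×29.2 = 96.0142 per 10 000.
Ratio = 78.4968 ÷ 96.0142 = 0.81755.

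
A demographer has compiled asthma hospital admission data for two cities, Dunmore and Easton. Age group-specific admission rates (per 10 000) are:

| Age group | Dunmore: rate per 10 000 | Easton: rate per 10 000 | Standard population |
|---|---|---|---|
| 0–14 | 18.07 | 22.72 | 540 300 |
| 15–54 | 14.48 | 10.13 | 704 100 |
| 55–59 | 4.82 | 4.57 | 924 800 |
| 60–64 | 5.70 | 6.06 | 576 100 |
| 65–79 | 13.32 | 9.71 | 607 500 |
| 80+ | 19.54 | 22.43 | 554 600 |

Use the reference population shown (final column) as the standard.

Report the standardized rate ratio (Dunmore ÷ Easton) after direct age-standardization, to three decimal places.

Standard total = 3 907 400; weights = 0.1383, 0.1802, 0.2367, 0.1474, 0.1555, 0.1419.
Dunmore: 0.1383×18.07 + 0.1802×14.48 + 0.2367×4.82 + 0.1474×5.70 + 0.1555×13.32 + 0.1419×19.54 = 11.9334 per 10 000.
Easton: 0.1383×22.72 + 0.1802×10.13 + 0.2367×4.57 + 0.1474×6.06 + 0.1555×9.71 + 0.1419×22.43 = 11.6354 per 10 000.
Ratio = 11.9334 ÷ 11.6354 = 1.02561.

1.026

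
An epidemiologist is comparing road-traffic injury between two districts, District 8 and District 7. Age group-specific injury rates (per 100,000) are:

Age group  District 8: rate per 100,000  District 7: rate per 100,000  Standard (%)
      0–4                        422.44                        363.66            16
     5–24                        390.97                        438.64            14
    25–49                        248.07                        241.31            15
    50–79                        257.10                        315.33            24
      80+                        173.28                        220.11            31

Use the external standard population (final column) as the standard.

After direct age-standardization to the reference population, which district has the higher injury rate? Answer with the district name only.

Standard weights: 0.16, 0.14, 0.15, 0.24, 0.31.
District 8: 0.1600×422.44 + 0.1400×390.97 + 0.1500×248.07 + 0.2400×257.10 + 0.3100×173.28 = 274.9575 per 100,000.
District 7: 0.1600×363.66 + 0.1400×438.64 + 0.1500×241.31 + 0.2400×315.33 + 0.3100×220.11 = 299.7050 per 100,000.

District 7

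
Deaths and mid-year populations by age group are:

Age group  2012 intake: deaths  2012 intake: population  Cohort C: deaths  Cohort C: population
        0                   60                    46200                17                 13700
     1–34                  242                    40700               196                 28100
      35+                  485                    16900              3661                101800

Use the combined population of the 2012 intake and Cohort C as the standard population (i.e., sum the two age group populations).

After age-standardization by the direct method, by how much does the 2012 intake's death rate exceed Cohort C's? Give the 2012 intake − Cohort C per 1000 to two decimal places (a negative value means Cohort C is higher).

Age-specific rates per 1000 for the 2012 intake: 1.299, 5.946, 28.698.
For Cohort C: 1.241, 6.975, 35.963.
Combined standard total = 247400; weights = 0.2421, 0.2781, 0.4798.
The 2012 intake: 0.2421×1.299 + 0.2781×5.946 + 0.4798×28.698 = 15.7371 per 1000.
Cohort C: 0.2421×1.241 + 0.2781×6.975 + 0.4798×35.963 = 19.4947 per 1000.
Difference = 15.7371 − 19.4947 = -3.7576.

-3.76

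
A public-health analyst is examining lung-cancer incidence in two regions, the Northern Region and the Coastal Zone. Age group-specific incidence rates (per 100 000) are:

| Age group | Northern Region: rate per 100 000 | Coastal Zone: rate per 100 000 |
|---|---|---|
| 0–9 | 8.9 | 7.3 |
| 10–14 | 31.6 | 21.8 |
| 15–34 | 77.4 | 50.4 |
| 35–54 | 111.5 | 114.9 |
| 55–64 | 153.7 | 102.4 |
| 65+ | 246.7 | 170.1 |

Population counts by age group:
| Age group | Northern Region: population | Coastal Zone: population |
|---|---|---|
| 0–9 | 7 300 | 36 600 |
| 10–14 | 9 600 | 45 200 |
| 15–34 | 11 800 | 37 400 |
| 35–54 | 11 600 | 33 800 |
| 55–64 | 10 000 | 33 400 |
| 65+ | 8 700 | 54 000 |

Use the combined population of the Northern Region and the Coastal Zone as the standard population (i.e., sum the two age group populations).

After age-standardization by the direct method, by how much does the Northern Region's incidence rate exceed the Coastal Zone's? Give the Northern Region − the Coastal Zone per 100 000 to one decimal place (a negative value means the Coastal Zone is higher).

29.4

Combined standard total = 299 400; weights = 0.1466, 0.1830, 0.1643, 0.1516, 0.1450, 0.2094.
The Northern Region: 0.1466×8.9 + 0.1830×31.6 + 0.1643×77.4 + 0.1516×111.5 + 0.1450×153.7 + 0.2094×246.7 = 110.6588 per 100 000.
The Coastal Zone: 0.1466×7.3 + 0.1830×21.8 + 0.1643×50.4 + 0.1516×114.9 + 0.1450×102.4 + 0.2094×170.1 = 81.2314 per 100 000.
Difference = 110.6588 − 81.2314 = 29.4274.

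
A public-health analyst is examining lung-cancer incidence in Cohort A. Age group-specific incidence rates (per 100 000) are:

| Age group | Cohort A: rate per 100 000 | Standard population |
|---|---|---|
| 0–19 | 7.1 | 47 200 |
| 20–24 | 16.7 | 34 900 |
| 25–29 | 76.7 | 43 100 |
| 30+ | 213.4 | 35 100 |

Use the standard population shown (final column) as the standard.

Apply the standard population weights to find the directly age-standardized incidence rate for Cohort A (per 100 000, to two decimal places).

73.08

Standard total = 160 300; weights = 0.2944, 0.2177, 0.2689, 0.2190.
Standardized rate: 0.2944×7.1 + 0.2177×16.7 + 0.2689×76.7 + 0.2190×213.4 = 73.0759 per 100 000.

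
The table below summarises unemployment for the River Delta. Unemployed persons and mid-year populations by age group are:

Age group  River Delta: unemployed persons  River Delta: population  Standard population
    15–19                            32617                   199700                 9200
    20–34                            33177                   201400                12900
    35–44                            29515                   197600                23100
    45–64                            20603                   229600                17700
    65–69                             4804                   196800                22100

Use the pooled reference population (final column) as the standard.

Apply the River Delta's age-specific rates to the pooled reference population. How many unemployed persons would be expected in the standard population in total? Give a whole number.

Age-specific rates per 1000 for the River Delta: 163.330, 164.732, 149.367, 89.734, 24.411.
Expected unemployed persons = Σ (standard pop × age-specific rate ÷ 1000)
= 9200×163.330/1000 + 12900×164.732/1000 + 23100×149.367/1000 + 17700×89.734/1000 + 22100×24.411/1000
= 1502.64 + 2125.04 + 3450.39 + 1588.30 + 539.47 = 9205.84.

9206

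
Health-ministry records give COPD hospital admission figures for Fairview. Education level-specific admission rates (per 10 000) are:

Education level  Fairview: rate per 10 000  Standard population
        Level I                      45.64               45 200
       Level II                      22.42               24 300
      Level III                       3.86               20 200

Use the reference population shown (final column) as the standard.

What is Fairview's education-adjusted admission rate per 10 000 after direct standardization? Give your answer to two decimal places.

Standard total = 89 700; weights = 0.5039, 0.2709, 0.2252.
Standardized rate: 0.5039×45.64 + 0.2709×22.42 + 0.2252×3.86 = 29.9410 per 10 000.

29.94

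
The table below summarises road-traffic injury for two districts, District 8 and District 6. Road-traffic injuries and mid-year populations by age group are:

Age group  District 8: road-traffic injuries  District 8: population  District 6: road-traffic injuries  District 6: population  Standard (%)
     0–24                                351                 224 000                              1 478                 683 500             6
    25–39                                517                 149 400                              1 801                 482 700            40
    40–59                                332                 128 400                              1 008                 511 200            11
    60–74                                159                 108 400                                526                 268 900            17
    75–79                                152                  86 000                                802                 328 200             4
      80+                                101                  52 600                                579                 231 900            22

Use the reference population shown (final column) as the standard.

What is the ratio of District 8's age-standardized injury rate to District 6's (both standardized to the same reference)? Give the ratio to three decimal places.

0.889

Age-specific rates per 100 000 for District 8: 156.70, 346.05, 258.57, 146.68, 176.74, 192.02.
For District 6: 216.24, 373.11, 197.18, 195.61, 244.36, 249.68.
Standard weights: 0.06, 0.40, 0.11, 0.17, 0.04, 0.22.
District 8: 0.0600×156.70 + 0.4000×346.05 + 0.1100×258.57 + 0.1700×146.68 + 0.0400×176.74 + 0.2200×192.02 = 250.5130 per 100 000.
District 6: 0.0600×216.24 + 0.4000×373.11 + 0.1100×197.18 + 0.1700×195.61 + 0.0400×244.36 + 0.2200×249.68 = 281.8657 per 100 000.
Ratio = 250.5130 ÷ 281.8657 = 0.88877.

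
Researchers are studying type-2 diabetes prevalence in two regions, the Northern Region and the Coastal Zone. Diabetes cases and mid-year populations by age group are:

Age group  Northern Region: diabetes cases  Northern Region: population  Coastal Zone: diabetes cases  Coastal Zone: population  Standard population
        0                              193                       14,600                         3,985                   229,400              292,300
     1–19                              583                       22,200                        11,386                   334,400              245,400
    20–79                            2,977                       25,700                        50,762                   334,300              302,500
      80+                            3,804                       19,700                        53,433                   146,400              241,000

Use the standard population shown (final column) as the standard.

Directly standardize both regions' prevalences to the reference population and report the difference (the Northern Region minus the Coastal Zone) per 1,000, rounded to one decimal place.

Age-specific rates per 1,000 for the Northern Region: 13.219, 26.261, 115.837, 193.096.
For the Coastal Zone: 17.371, 34.049, 151.846, 364.980.
Standard total = 1,081,200; weights = 0.2703, 0.2270, 0.2798, 0.2229.
The Northern Region: 0.2703×13.219 + 0.2270×26.261 + 0.2798×115.837 + 0.2229×193.096 = 84.9845 per 1,000.
The Coastal Zone: 0.2703×17.371 + 0.2270×34.049 + 0.2798×151.846 + 0.2229×364.980 = 136.2622 per 1,000.
Difference = 84.9845 − 136.2622 = -51.2776.

-51.3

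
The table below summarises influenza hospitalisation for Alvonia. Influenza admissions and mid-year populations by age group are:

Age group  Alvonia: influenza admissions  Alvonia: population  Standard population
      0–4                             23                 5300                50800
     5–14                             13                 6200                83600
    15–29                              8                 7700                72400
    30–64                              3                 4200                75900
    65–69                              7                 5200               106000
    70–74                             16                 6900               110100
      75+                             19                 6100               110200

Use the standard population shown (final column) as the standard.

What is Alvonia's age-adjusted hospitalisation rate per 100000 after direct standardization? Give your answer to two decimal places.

207.95

Age-specific rates per 100000 for Alvonia: 433.96, 209.68, 103.90, 71.43, 134.62, 231.88, 311.48.
Standard total = 609000; weights = 0.0834, 0.1373, 0.1189, 0.1246, 0.1741, 0.1808, 0.1810.
Standardized rate: 0.0834×433.96 + 0.1373×209.68 + 0.1189×103.90 + 0.1246×71.43 + 0.1741×134.62 + 0.1808×231.88 + 0.1810×311.48 = 207.9509 per 100000.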